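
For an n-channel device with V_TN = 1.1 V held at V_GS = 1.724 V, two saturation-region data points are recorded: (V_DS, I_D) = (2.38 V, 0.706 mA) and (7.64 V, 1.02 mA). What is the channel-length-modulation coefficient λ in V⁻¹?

λ = 0.106 V⁻¹

With V_GS fixed, I_D ∝ (1 + λ V_DS) in saturation, so I_D2/I_D1 = (1 + λ V_DS2)/(1 + λ V_DS1).
1.02/0.706 = 1.445 = (1 + 7.64 λ)/(1 + 2.38 λ).
Solving: λ (I_D1 V_DS2 − I_D2 V_DS1) = I_D2 − I_D1, so λ = (1.02 − 0.706) / (0.706 × 7.64 − 1.02 × 2.38) = 0.314 / 2.97 = 0.106 V⁻¹.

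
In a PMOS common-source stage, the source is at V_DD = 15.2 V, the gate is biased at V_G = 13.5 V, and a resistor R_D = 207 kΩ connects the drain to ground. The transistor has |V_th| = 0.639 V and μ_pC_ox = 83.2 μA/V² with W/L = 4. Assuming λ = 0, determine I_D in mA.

V_SG = V_DD − V_G = 15.2 − 13.5 = 1.7 V, so V_ov = 1.7 − 0.639 = 1.06 V.
k_p = μ_pC_ox · (W/L) = 0.3328 mA/V².
Assume saturation: I_D = ½ k_p V_ov² = 0.5 × 0.3328 × 1.06² = 0.187 mA, giving V_SD = V_DD − I_D R_D = 15.2 − 0.187 × 207 = -23.6 V.
But -23.6 V < V_ov = 1.06 V, so the device is actually in triode.
In triode I_D = k_p[V_ov V_SD − ½ V_SD²] and I_D = (V_DD − V_SD)/R_D. Equating: 34.4 V_SD² − 74.09 V_SD + 15.2 = 0, giving V_SD = 0.23 V (the root below V_ov).
I_D = (15.2 − 0.23) / 207 = 0.0723 mA.

I_D = 0.0723 mA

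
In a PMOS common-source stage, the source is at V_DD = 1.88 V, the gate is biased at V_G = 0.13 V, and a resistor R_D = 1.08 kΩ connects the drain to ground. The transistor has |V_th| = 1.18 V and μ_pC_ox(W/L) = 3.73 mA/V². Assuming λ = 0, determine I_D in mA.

V_SG = V_DD − V_G = 1.88 − 0.13 = 1.75 V, so V_ov = 1.75 − 1.18 = 0.57 V.
Assume saturation: I_D = ½ k_p V_ov² = 0.5 × 3.73 × 0.57² = 0.606 mA, giving V_SD = V_DD − I_D R_D = 1.88 − 0.606 × 1.08 = 1.23 V.
V_SD = 1.23 V ≥ V_ov = 0.57 V, confirming saturation.

I_D = 0.606 mA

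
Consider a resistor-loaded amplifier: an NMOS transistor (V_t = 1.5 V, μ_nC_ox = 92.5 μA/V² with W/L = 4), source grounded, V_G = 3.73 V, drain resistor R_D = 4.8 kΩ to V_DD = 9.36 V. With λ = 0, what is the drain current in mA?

I_D = 0.920 mA

V_GS = V_G = 3.73 V, so V_ov = 3.73 − 1.5 = 2.23 V.
k_n = μ_nC_ox · (W/L) = 0.37 mA/V².
Assume saturation: I_D = ½ k_n V_ov² = 0.5 × 0.37 × 2.23² = 0.92 mA, giving V_DS = V_DD − I_D R_D = 9.36 − 0.92 × 4.8 = 4.94 V.
V_DS = 4.94 V ≥ V_ov = 2.23 V, confirming saturation.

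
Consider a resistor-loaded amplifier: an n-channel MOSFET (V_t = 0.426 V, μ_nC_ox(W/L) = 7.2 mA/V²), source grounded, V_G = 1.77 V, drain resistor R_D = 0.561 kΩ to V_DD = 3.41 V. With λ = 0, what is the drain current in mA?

I_D = 4.88 mA

V_GS = V_G = 1.77 V, so V_ov = 1.77 − 0.426 = 1.34 V.
Assume saturation: I_D = ½ k_n V_ov² = 0.5 × 7.2 × 1.34² = 6.5 mA, giving V_DS = V_DD − I_D R_D = 3.41 − 6.5 × 0.561 = -0.238 V.
But -0.238 V < V_ov = 1.34 V, so the device is actually in triode.
In triode I_D = k_n[V_ov V_DS − ½ V_DS²] and I_D = (V_DD − V_DS)/R_D. Equating: 2.02 V_DS² − 6.429 V_DS + 3.41 = 0, giving V_DS = 0.673 V (the root below V_ov).
I_D = (3.41 − 0.673) / 0.561 = 4.88 mA.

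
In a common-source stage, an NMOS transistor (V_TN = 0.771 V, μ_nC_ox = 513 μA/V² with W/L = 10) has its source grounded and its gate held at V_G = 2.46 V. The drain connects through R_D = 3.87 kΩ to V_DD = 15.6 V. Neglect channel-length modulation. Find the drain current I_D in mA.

I_D = 3.89 mA

V_GS = V_G = 2.46 V, so V_ov = 2.46 − 0.771 = 1.69 V.
k_n = μ_nC_ox · (W/L) = 5.13 mA/V².
Assume saturation: I_D = ½ k_n V_ov² = 0.5 × 5.13 × 1.69² = 7.32 mA, giving V_DS = V_DD − I_D R_D = 15.6 − 7.32 × 3.87 = -12.7 V.
But -12.7 V < V_ov = 1.69 V, so the device is actually in triode.
In triode I_D = k_n[V_ov V_DS − ½ V_DS²] and I_D = (V_DD − V_DS)/R_D. Equating: 9.93 V_DS² − 34.53 V_DS + 15.6 = 0, giving V_DS = 0.534 V (the root below V_ov).
I_D = (15.6 − 0.534) / 3.87 = 3.89 mA.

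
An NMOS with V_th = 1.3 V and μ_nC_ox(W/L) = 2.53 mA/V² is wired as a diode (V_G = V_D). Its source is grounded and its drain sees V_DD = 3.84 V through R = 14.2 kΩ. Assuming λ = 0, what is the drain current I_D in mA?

I_D = 0.154 mA

With gate tied to drain, V_GS = V_DS ≥ V_GS − V_th, so the device is in saturation.
KCL at the drain: ½ k_n (V_GS − V_th)² = (V_DD − V_GS)/R.
Let x = V_GS − 1.3. Then 18 x² + x − 2.54 = 0, giving x = 0.349 V (positive root), so V_GS = 1.65 V.
I_D = (V_DD − V_GS)/R = (3.84 − 1.65) / 14.2 = 0.154 mA.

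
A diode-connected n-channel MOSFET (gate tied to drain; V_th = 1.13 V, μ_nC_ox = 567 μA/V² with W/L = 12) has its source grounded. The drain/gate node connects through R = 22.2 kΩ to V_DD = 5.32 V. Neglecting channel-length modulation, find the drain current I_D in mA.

With gate tied to drain, V_GS = V_DS ≥ V_GS − V_th, so the device is in saturation.
k_n = μ_nC_ox · (W/L) = 6.804 mA/V².
KCL at the drain: ½ k_n (V_GS − V_th)² = (V_DD − V_GS)/R.
Let x = V_GS − 1.13. Then 75.5 x² + x − 4.19 = 0, giving x = 0.229 V (positive root), so V_GS = 1.36 V.
I_D = (V_DD − V_GS)/R = (5.32 − 1.36) / 22.2 = 0.178 mA.

I_D = 0.178 mA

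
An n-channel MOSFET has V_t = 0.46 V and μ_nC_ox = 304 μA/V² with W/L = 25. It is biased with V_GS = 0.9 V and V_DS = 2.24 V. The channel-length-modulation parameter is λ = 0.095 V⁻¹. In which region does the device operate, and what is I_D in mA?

Saturation; I_D = 0.892 mA

k_n = μ_nC_ox · (W/L) = 7.6 mA/V².
V_ov = V_GS − V_t = 0.9 − 0.46 = 0.44 V.
Since V_DS = 2.24 V ≥ V_ov = 0.44 V, the device is in saturation.
I_D = ½ k_n V_ov² (1 + λ V_DS) = 0.5 × 7.6 × 0.44² × (1 + 0.095 × 2.24) = 0.892 mA.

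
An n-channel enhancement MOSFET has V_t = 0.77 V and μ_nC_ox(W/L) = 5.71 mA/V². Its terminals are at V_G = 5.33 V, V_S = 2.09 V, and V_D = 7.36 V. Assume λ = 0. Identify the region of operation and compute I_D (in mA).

Saturation; I_D = 17.4 mA

V_GS = V_G − V_S = 5.33 − 2.09 = 3.24 V; V_DS = V_D − V_S = 7.36 − 2.09 = 5.27 V.
V_ov = V_GS − V_t = 3.24 − 0.77 = 2.47 V.
Since V_DS = 5.27 V ≥ V_ov = 2.47 V, the device is in saturation.
I_D = ½ k_n V_ov² = 0.5 × 5.71 × 2.47² = 17.4 mA.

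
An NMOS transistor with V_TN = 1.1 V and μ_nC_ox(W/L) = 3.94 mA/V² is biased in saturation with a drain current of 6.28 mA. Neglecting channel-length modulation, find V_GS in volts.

V_GS = 2.89 V

In saturation I_D = ½ k_n (V_GS − V_TN)², so V_GS − V_TN = √(2 I_D / k_n) = √(2 × 6.28 / 3.94) = 1.79 V.
V_GS = 1.1 + 1.79 = 2.89 V.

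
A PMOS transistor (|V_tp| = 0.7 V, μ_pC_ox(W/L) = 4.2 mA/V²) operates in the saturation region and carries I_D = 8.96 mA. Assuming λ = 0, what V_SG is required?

In saturation I_D = ½ k_p (V_SG − |V_tp|)², so V_SG − |V_tp| = √(2 I_D / k_p) = √(2 × 8.96 / 4.2) = 2.07 V.
V_SG = 0.7 + 2.07 = 2.77 V.

V_SG = 2.77 V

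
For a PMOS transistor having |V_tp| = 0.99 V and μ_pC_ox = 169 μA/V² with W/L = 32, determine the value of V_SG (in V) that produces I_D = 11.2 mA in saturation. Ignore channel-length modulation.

V_SG = 3.03 V

k_p = μ_pC_ox · (W/L) = 5.408 mA/V².
In saturation I_D = ½ k_p (V_SG − |V_tp|)², so V_SG − |V_tp| = √(2 I_D / k_p) = √(2 × 11.2 / 5.408) = 2.04 V.
V_SG = 0.99 + 2.04 = 3.03 V.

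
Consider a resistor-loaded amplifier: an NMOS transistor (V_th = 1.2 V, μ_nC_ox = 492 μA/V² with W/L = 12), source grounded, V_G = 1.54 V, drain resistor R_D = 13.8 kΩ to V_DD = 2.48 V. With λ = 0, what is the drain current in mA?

V_GS = V_G = 1.54 V, so V_ov = 1.54 − 1.2 = 0.34 V.
k_n = μ_nC_ox · (W/L) = 5.904 mA/V².
Assume saturation: I_D = ½ k_n V_ov² = 0.5 × 5.904 × 0.34² = 0.341 mA, giving V_DS = V_DD − I_D R_D = 2.48 − 0.341 × 13.8 = -2.23 V.
But -2.23 V < V_ov = 0.34 V, so the device is actually in triode.
In triode I_D = k_n[V_ov V_DS − ½ V_DS²] and I_D = (V_DD − V_DS)/R_D. Equating: 40.7 V_DS² − 28.7 V_DS + 2.48 = 0, giving V_DS = 0.101 V (the root below V_ov).
I_D = (2.48 − 0.101) / 13.8 = 0.172 mA.

I_D = 0.172 mA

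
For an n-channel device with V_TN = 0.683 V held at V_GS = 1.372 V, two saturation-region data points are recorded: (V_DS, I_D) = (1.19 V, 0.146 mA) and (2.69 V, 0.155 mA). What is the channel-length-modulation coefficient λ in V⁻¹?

With V_GS fixed, I_D ∝ (1 + λ V_DS) in saturation, so I_D2/I_D1 = (1 + λ V_DS2)/(1 + λ V_DS1).
0.155/0.146 = 1.062 = (1 + 2.69 λ)/(1 + 1.19 λ).
Solving: λ (I_D1 V_DS2 − I_D2 V_DS1) = I_D2 − I_D1, so λ = (0.155 − 0.146) / (0.146 × 2.69 − 0.155 × 1.19) = 0.009 / 0.208 = 0.0432 V⁻¹.

λ = 0.0432 V⁻¹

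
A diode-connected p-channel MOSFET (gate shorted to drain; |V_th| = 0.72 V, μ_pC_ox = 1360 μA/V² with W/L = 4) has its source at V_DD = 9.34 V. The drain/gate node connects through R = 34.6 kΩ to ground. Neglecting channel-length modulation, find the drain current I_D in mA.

I_D = 0.241 mA

With gate tied to drain, V_SG = V_SD ≥ V_SG − |V_th|, so the device is in saturation.
k_p = μ_pC_ox · (W/L) = 5.44 mA/V².
KCL at the drain: ½ k_p (V_SG − |V_th|)² = (V_DD − V_SG)/R.
Let x = V_SG − 0.72. Then 94.1 x² + x − 8.62 = 0, giving x = 0.297 V (positive root), so V_SG = 1.02 V.
I_D = (V_DD − V_SG)/R = (9.34 − 1.02) / 34.6 = 0.241 mA.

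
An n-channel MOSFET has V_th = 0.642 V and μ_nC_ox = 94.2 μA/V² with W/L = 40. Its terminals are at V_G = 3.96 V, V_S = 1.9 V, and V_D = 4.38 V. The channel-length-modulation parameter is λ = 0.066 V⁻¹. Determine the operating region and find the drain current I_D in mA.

V_GS = V_G − V_S = 3.96 − 1.9 = 2.06 V; V_DS = V_D − V_S = 4.38 − 1.9 = 2.48 V.
k_n = μ_nC_ox · (W/L) = 3.768 mA/V².
V_ov = V_GS − V_th = 2.06 − 0.642 = 1.42 V.
Since V_DS = 2.48 V ≥ V_ov = 1.42 V, the device is in saturation.
I_D = ½ k_n V_ov² (1 + λ V_DS) = 0.5 × 3.768 × 1.42² × (1 + 0.066 × 2.48) = 4.41 mA.

Saturation; I_D = 4.41 mA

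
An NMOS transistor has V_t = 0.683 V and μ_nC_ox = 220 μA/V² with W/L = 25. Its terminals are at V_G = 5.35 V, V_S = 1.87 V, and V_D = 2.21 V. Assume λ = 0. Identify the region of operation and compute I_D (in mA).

Triode; I_D = 4.91 mA

V_GS = V_G − V_S = 5.35 − 1.87 = 3.48 V; V_DS = V_D − V_S = 2.21 − 1.87 = 0.34 V.
k_n = μ_nC_ox · (W/L) = 5.5 mA/V².
V_ov = V_GS − V_t = 3.48 − 0.683 = 2.8 V.
Since V_DS = 0.34 V < V_ov = 2.8 V, the device is in the triode region.
I_D = k_n [V_ov · V_DS − ½ V_DS²] = 5.5 × [2.8 × 0.34 − 0.5 × 0.34²] = 4.91 mA.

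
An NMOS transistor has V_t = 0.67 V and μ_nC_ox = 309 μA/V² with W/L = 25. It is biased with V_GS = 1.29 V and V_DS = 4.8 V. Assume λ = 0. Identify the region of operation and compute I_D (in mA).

Saturation; I_D = 1.48 mA

k_n = μ_nC_ox · (W/L) = 7.725 mA/V².
V_ov = V_GS − V_t = 1.29 − 0.67 = 0.62 V.
Since V_DS = 4.8 V ≥ V_ov = 0.62 V, the device is in saturation.
I_D = ½ k_n V_ov² = 0.5 × 7.725 × 0.62² = 1.48 mA.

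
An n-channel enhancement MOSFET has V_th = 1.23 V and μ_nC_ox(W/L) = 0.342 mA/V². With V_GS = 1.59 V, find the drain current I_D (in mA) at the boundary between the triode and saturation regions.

At the boundary V_DS = V_ov = V_GS − V_th = 1.59 − 1.23 = 0.36 V.
I_D = ½ k_n V_ov² = 0.5 × 0.342 × 0.36² = 0.0222 mA.

I_D = 0.0222 mA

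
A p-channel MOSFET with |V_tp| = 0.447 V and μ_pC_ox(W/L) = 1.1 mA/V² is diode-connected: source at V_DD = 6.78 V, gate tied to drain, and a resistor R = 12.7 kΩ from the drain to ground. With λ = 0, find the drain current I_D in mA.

I_D = 0.429 mA

With gate tied to drain, V_SG = V_SD ≥ V_SG − |V_tp|, so the device is in saturation.
KCL at the drain: ½ k_p (V_SG − |V_tp|)² = (V_DD − V_SG)/R.
Let x = V_SG − 0.447. Then 6.99 x² + x − 6.333 = 0, giving x = 0.883 V (positive root), so V_SG = 1.33 V.
I_D = (V_DD − V_SG)/R = (6.78 − 1.33) / 12.7 = 0.429 mA.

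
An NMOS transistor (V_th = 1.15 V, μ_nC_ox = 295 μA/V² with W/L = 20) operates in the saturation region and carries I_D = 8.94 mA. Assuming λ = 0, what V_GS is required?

k_n = μ_nC_ox · (W/L) = 5.9 mA/V².
In saturation I_D = ½ k_n (V_GS − V_th)², so V_GS − V_th = √(2 I_D / k_n) = √(2 × 8.94 / 5.9) = 1.74 V.
V_GS = 1.15 + 1.74 = 2.89 V.

V_GS = 2.89 V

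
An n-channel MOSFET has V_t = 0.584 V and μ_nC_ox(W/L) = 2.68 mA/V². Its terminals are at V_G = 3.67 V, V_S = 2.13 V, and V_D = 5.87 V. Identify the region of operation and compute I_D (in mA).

Saturation; I_D = 1.22 mA

V_GS = V_G − V_S = 3.67 − 2.13 = 1.54 V; V_DS = V_D − V_S = 5.87 − 2.13 = 3.74 V.
V_ov = V_GS − V_t = 1.54 − 0.584 = 0.956 V.
Since V_DS = 3.74 V ≥ V_ov = 0.956 V, the device is in saturation.
I_D = ½ k_n V_ov² = 0.5 × 2.68 × 0.956² = 1.22 mA.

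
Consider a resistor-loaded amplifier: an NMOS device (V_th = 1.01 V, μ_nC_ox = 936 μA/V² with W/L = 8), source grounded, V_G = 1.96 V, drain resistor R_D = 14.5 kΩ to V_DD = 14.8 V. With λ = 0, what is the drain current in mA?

V_GS = V_G = 1.96 V, so V_ov = 1.96 − 1.01 = 0.95 V.
k_n = μ_nC_ox · (W/L) = 7.488 mA/V².
Assume saturation: I_D = ½ k_n V_ov² = 0.5 × 7.488 × 0.95² = 3.38 mA, giving V_DS = V_DD − I_D R_D = 14.8 − 3.38 × 14.5 = -34.2 V.
But -34.2 V < V_ov = 0.95 V, so the device is actually in triode.
In triode I_D = k_n[V_ov V_DS − ½ V_DS²] and I_D = (V_DD − V_DS)/R_D. Equating: 54.3 V_DS² − 104.1 V_DS + 14.8 = 0, giving V_DS = 0.155 V (the root below V_ov).
I_D = (14.8 − 0.155) / 14.5 = 1.01 mA.

I_D = 1.01 mA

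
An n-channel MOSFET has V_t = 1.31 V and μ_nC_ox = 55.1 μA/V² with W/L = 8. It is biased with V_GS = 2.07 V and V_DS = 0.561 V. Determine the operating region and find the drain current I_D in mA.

k_n = μ_nC_ox · (W/L) = 0.4408 mA/V².
V_ov = V_GS − V_t = 2.07 − 1.31 = 0.76 V.
Since V_DS = 0.561 V < V_ov = 0.76 V, the device is in the triode region.
I_D = k_n [V_ov · V_DS − ½ V_DS²] = 0.4408 × [0.76 × 0.561 − 0.5 × 0.561²] = 0.119 mA.

Triode; I_D = 0.119 mA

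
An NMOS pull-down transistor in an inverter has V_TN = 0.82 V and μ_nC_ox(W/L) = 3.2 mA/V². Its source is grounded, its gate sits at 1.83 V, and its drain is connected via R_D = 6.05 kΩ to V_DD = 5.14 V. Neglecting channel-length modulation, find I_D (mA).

I_D = 0.802 mA

V_GS = V_G = 1.83 V, so V_ov = 1.83 − 0.82 = 1.01 V.
Assume saturation: I_D = ½ k_n V_ov² = 0.5 × 3.2 × 1.01² = 1.63 mA, giving V_DS = V_DD − I_D R_D = 5.14 − 1.63 × 6.05 = -4.73 V.
But -4.73 V < V_ov = 1.01 V, so the device is actually in triode.
In triode I_D = k_n[V_ov V_DS − ½ V_DS²] and I_D = (V_DD − V_DS)/R_D. Equating: 9.68 V_DS² − 20.55 V_DS + 5.14 = 0, giving V_DS = 0.29 V (the root below V_ov).
I_D = (5.14 − 0.29) / 6.05 = 0.802 mA.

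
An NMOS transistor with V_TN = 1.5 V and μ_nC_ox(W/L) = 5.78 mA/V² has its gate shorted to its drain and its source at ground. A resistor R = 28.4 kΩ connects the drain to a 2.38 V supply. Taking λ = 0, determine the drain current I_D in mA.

With gate tied to drain, V_GS = V_DS ≥ V_GS − V_TN, so the device is in saturation.
KCL at the drain: ½ k_n (V_GS − V_TN)² = (V_DD − V_GS)/R.
Let x = V_GS − 1.5. Then 82.1 x² + x − 0.88 = 0, giving x = 0.0976 V (positive root), so V_GS = 1.6 V.
I_D = (V_DD − V_GS)/R = (2.38 − 1.6) / 28.4 = 0.0275 mA.

I_D = 0.0275 mA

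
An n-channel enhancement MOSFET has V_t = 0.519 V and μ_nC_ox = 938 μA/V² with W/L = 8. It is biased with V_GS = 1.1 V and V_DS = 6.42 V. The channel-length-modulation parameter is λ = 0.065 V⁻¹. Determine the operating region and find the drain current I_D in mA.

k_n = μ_nC_ox · (W/L) = 7.504 mA/V².
V_ov = V_GS − V_t = 1.1 − 0.519 = 0.581 V.
Since V_DS = 6.42 V ≥ V_ov = 0.581 V, the device is in saturation.
I_D = ½ k_n V_ov² (1 + λ V_DS) = 0.5 × 7.504 × 0.581² × (1 + 0.065 × 6.42) = 1.8 mA.

Saturation; I_D = 1.80 mA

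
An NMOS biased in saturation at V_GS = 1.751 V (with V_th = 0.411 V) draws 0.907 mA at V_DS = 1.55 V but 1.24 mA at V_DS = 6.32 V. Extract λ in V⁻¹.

λ = 0.0874 V⁻¹

With V_GS fixed, I_D ∝ (1 + λ V_DS) in saturation, so I_D2/I_D1 = (1 + λ V_DS2)/(1 + λ V_DS1).
1.24/0.907 = 1.367 = (1 + 6.32 λ)/(1 + 1.55 λ).
Solving: λ (I_D1 V_DS2 − I_D2 V_DS1) = I_D2 − I_D1, so λ = (1.24 − 0.907) / (0.907 × 6.32 − 1.24 × 1.55) = 0.333 / 3.81 = 0.0874 V⁻¹.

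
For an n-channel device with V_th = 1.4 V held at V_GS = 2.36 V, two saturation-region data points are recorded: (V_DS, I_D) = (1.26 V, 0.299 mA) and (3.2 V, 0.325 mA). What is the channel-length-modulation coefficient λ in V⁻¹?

With V_GS fixed, I_D ∝ (1 + λ V_DS) in saturation, so I_D2/I_D1 = (1 + λ V_DS2)/(1 + λ V_DS1).
0.325/0.299 = 1.087 = (1 + 3.2 λ)/(1 + 1.26 λ).
Solving: λ (I_D1 V_DS2 − I_D2 V_DS1) = I_D2 − I_D1, so λ = (0.325 − 0.299) / (0.299 × 3.2 − 0.325 × 1.26) = 0.026 / 0.547 = 0.0475 V⁻¹.

λ = 0.0475 V⁻¹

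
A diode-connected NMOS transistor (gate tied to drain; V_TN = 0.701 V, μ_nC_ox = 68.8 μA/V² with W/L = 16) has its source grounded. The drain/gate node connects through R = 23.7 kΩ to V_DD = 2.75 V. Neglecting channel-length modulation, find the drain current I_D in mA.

I_D = 0.0713 mA

With gate tied to drain, V_GS = V_DS ≥ V_GS − V_TN, so the device is in saturation.
k_n = μ_nC_ox · (W/L) = 1.101 mA/V².
KCL at the drain: ½ k_n (V_GS − V_TN)² = (V_DD − V_GS)/R.
Let x = V_GS − 0.701. Then 13 x² + x − 2.049 = 0, giving x = 0.36 V (positive root), so V_GS = 1.06 V.
I_D = (V_DD − V_GS)/R = (2.75 − 1.06) / 23.7 = 0.0713 mA.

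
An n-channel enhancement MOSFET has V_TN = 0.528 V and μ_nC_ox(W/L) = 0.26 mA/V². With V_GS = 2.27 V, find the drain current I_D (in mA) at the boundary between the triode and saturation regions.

I_D = 0.394 mA

At the boundary V_DS = V_ov = V_GS − V_TN = 2.27 − 0.528 = 1.74 V.
I_D = ½ k_n V_ov² = 0.5 × 0.26 × 1.74² = 0.394 mA.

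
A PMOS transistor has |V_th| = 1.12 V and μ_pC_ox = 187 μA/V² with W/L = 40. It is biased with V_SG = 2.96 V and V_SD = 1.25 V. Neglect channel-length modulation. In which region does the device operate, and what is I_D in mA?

Triode; I_D = 11.4 mA

k_p = μ_pC_ox · (W/L) = 7.48 mA/V².
V_ov = V_SG − |V_th| = 2.96 − 1.12 = 1.84 V.
Since V_SD = 1.25 V < V_ov = 1.84 V, the device is in the triode region.
I_D = k_p [V_ov · V_SD − ½ V_SD²] = 7.48 × [1.84 × 1.25 − 0.5 × 1.25²] = 11.4 mA.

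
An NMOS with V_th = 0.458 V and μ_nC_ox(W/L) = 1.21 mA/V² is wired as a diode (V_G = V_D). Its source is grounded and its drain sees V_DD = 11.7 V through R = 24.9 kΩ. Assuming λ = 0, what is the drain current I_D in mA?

I_D = 0.418 mA

With gate tied to drain, V_GS = V_DS ≥ V_GS − V_th, so the device is in saturation.
KCL at the drain: ½ k_n (V_GS − V_th)² = (V_DD − V_GS)/R.
Let x = V_GS − 0.458. Then 15.1 x² + x − 11.24 = 0, giving x = 0.831 V (positive root), so V_GS = 1.29 V.
I_D = (V_DD − V_GS)/R = (11.7 − 1.29) / 24.9 = 0.418 mA.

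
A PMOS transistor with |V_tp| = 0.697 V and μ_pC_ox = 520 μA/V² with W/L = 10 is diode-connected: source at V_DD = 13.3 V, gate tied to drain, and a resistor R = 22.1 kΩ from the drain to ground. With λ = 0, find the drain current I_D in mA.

With gate tied to drain, V_SG = V_SD ≥ V_SG − |V_tp|, so the device is in saturation.
k_p = μ_pC_ox · (W/L) = 5.2 mA/V².
KCL at the drain: ½ k_p (V_SG − |V_tp|)² = (V_DD − V_SG)/R.
Let x = V_SG − 0.697. Then 57.5 x² + x − 12.6 = 0, giving x = 0.46 V (positive root), so V_SG = 1.16 V.
I_D = (V_DD − V_SG)/R = (13.3 − 1.16) / 22.1 = 0.549 mA.

I_D = 0.549 mA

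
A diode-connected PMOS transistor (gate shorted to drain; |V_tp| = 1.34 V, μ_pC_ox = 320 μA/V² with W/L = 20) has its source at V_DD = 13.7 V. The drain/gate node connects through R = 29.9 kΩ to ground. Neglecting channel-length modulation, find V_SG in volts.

V_SG = 1.69 V

With gate tied to drain, V_SG = V_SD ≥ V_SG − |V_tp|, so the device is in saturation.
k_p = μ_pC_ox · (W/L) = 6.4 mA/V².
KCL at the drain: ½ k_p (V_SG − |V_tp|)² = (V_DD − V_SG)/R.
Let x = V_SG − 1.34. Then 95.7 x² + x − 12.36 = 0, giving x = 0.354 V (positive root), so V_SG = 1.69 V.
I_D = (V_DD − V_SG)/R = (13.7 − 1.69) / 29.9 = 0.402 mA.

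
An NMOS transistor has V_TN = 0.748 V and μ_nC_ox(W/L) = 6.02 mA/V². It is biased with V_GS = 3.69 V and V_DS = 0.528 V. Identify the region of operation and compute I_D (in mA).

V_ov = V_GS − V_TN = 3.69 − 0.748 = 2.94 V.
Since V_DS = 0.528 V < V_ov = 2.94 V, the device is in the triode region.
I_D = k_n [V_ov · V_DS − ½ V_DS²] = 6.02 × [2.94 × 0.528 − 0.5 × 0.528²] = 8.51 mA.

Triode; I_D = 8.51 mA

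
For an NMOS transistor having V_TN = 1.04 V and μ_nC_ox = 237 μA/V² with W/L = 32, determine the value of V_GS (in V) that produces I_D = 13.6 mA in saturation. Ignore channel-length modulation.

V_GS = 2.93 V

k_n = μ_nC_ox · (W/L) = 7.584 mA/V².
In saturation I_D = ½ k_n (V_GS − V_TN)², so V_GS − V_TN = √(2 I_D / k_n) = √(2 × 13.6 / 7.584) = 1.89 V.
V_GS = 1.04 + 1.89 = 2.93 V.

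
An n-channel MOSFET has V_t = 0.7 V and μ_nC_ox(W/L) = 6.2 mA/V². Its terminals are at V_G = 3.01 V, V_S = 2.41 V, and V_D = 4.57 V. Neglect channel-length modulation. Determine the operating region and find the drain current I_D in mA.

V_GS = V_G − V_S = 3.01 − 2.41 = 0.6 V; V_DS = V_D − V_S = 4.57 − 2.41 = 2.16 V.
V_GS = 0.6 V < V_t = 0.7 V, so the transistor is in cutoff.

Cutoff; I_D = 0 mA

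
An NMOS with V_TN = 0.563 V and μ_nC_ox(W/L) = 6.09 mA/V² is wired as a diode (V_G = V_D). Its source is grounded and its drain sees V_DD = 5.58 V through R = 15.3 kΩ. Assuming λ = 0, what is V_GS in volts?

With gate tied to drain, V_GS = V_DS ≥ V_GS − V_TN, so the device is in saturation.
KCL at the drain: ½ k_n (V_GS − V_TN)² = (V_DD − V_GS)/R.
Let x = V_GS − 0.563. Then 46.6 x² + x − 5.017 = 0, giving x = 0.318 V (positive root), so V_GS = 0.881 V.
I_D = (V_DD − V_GS)/R = (5.58 − 0.881) / 15.3 = 0.307 mA.

V_GS = 0.881 V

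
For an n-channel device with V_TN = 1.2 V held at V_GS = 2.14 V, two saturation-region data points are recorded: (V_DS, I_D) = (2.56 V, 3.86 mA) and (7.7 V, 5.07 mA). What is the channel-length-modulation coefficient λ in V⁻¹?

With V_GS fixed, I_D ∝ (1 + λ V_DS) in saturation, so I_D2/I_D1 = (1 + λ V_DS2)/(1 + λ V_DS1).
5.07/3.86 = 1.313 = (1 + 7.7 λ)/(1 + 2.56 λ).
Solving: λ (I_D1 V_DS2 − I_D2 V_DS1) = I_D2 − I_D1, so λ = (5.07 − 3.86) / (3.86 × 7.7 − 5.07 × 2.56) = 1.21 / 16.7 = 0.0723 V⁻¹.

λ = 0.0723 V⁻¹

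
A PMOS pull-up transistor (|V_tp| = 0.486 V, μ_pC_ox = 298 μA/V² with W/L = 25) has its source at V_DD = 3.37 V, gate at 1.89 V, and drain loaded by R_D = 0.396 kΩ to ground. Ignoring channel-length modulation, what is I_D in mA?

V_SG = V_DD − V_G = 3.37 − 1.89 = 1.48 V, so V_ov = 1.48 − 0.486 = 0.994 V.
k_p = μ_pC_ox · (W/L) = 7.45 mA/V².
Assume saturation: I_D = ½ k_p V_ov² = 0.5 × 7.45 × 0.994² = 3.68 mA, giving V_SD = V_DD − I_D R_D = 3.37 − 3.68 × 0.396 = 1.91 V.
V_SD = 1.91 V ≥ V_ov = 0.994 V, confirming saturation.

I_D = 3.68 mA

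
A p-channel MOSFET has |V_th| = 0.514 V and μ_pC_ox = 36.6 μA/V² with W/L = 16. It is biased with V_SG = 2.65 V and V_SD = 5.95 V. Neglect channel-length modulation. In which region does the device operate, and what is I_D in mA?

Saturation; I_D = 1.34 mA

k_p = μ_pC_ox · (W/L) = 0.5856 mA/V².
V_ov = V_SG − |V_th| = 2.65 − 0.514 = 2.14 V.
Since V_SD = 5.95 V ≥ V_ov = 2.14 V, the device is in saturation.
I_D = ½ k_p V_ov² = 0.5 × 0.5856 × 2.14² = 1.34 mA.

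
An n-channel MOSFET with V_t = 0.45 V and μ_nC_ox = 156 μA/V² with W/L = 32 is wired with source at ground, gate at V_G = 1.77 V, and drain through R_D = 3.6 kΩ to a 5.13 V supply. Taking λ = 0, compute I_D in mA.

V_GS = V_G = 1.77 V, so V_ov = 1.77 − 0.45 = 1.32 V.
k_n = μ_nC_ox · (W/L) = 4.992 mA/V².
Assume saturation: I_D = ½ k_n V_ov² = 0.5 × 4.992 × 1.32² = 4.35 mA, giving V_DS = V_DD − I_D R_D = 5.13 − 4.35 × 3.6 = -10.5 V.
But -10.5 V < V_ov = 1.32 V, so the device is actually in triode.
In triode I_D = k_n[V_ov V_DS − ½ V_DS²] and I_D = (V_DD − V_DS)/R_D. Equating: 8.99 V_DS² − 24.72 V_DS + 5.13 = 0, giving V_DS = 0.226 V (the root below V_ov).
I_D = (5.13 − 0.226) / 3.6 = 1.36 mA.

I_D = 1.36 mA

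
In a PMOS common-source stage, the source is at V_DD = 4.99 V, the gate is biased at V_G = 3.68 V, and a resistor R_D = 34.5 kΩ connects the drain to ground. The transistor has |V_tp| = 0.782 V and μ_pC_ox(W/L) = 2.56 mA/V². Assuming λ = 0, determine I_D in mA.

I_D = 0.141 mA

V_SG = V_DD − V_G = 4.99 − 3.68 = 1.31 V, so V_ov = 1.31 − 0.782 = 0.528 V.
Assume saturation: I_D = ½ k_p V_ov² = 0.5 × 2.56 × 0.528² = 0.357 mA, giving V_SD = V_DD − I_D R_D = 4.99 − 0.357 × 34.5 = -7.32 V.
But -7.32 V < V_ov = 0.528 V, so the device is actually in triode.
In triode I_D = k_p[V_ov V_SD − ½ V_SD²] and I_D = (V_DD − V_SD)/R_D. Equating: 44.2 V_SD² − 47.63 V_SD + 4.99 = 0, giving V_SD = 0.118 V (the root below V_ov).
I_D = (4.99 − 0.118) / 34.5 = 0.141 mA.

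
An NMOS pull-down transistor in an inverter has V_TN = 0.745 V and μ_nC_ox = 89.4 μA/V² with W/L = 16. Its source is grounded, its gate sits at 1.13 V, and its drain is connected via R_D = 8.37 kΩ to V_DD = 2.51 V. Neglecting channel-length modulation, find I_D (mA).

I_D = 0.106 mA

V_GS = V_G = 1.13 V, so V_ov = 1.13 − 0.745 = 0.385 V.
k_n = μ_nC_ox · (W/L) = 1.43 mA/V².
Assume saturation: I_D = ½ k_n V_ov² = 0.5 × 1.43 × 0.385² = 0.106 mA, giving V_DS = V_DD − I_D R_D = 2.51 − 0.106 × 8.37 = 1.62 V.
V_DS = 1.62 V ≥ V_ov = 0.385 V, confirming saturation.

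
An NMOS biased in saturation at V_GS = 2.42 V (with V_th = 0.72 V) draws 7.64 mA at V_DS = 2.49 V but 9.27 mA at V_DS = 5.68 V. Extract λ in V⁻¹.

With V_GS fixed, I_D ∝ (1 + λ V_DS) in saturation, so I_D2/I_D1 = (1 + λ V_DS2)/(1 + λ V_DS1).
9.27/7.64 = 1.213 = (1 + 5.68 λ)/(1 + 2.49 λ).
Solving: λ (I_D1 V_DS2 − I_D2 V_DS1) = I_D2 − I_D1, so λ = (9.27 − 7.64) / (7.64 × 5.68 − 9.27 × 2.49) = 1.63 / 20.3 = 0.0802 V⁻¹.

λ = 0.0802 V⁻¹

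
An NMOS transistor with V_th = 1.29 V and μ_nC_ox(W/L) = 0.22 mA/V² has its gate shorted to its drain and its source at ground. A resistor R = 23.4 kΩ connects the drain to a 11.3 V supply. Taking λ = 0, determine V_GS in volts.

V_GS = 3.08 V

With gate tied to drain, V_GS = V_DS ≥ V_GS − V_th, so the device is in saturation.
KCL at the drain: ½ k_n (V_GS − V_th)² = (V_DD − V_GS)/R.
Let x = V_GS − 1.29. Then 2.57 x² + x − 10.01 = 0, giving x = 1.79 V (positive root), so V_GS = 3.08 V.
I_D = (V_DD − V_GS)/R = (11.3 − 3.08) / 23.4 = 0.351 mA.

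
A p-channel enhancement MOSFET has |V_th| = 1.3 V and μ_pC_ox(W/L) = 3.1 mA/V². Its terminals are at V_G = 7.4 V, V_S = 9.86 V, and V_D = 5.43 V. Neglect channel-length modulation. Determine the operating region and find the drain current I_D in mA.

Saturation; I_D = 2.09 mA

V_SG = V_S − V_G = 9.86 − 7.4 = 2.46 V; V_SD = V_S − V_D = 9.86 − 5.43 = 4.43 V.
V_ov = V_SG − |V_th| = 2.46 − 1.3 = 1.16 V.
Since V_SD = 4.43 V ≥ V_ov = 1.16 V, the device is in saturation.
I_D = ½ k_p V_ov² = 0.5 × 3.1 × 1.16² = 2.09 mA.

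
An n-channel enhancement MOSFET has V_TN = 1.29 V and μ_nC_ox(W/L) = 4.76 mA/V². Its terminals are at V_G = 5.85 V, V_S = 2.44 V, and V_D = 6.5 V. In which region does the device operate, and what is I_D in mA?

V_GS = V_G − V_S = 5.85 − 2.44 = 3.41 V; V_DS = V_D − V_S = 6.5 − 2.44 = 4.06 V.
V_ov = V_GS − V_TN = 3.41 − 1.29 = 2.12 V.
Since V_DS = 4.06 V ≥ V_ov = 2.12 V, the device is in saturation.
I_D = ½ k_n V_ov² = 0.5 × 4.76 × 2.12² = 10.7 mA.

Saturation; I_D = 10.7 mA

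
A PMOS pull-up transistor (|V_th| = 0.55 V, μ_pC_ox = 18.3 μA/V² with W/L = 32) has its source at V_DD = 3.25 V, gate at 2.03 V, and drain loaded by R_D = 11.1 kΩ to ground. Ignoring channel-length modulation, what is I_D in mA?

I_D = 0.131 mA

V_SG = V_DD − V_G = 3.25 − 2.03 = 1.22 V, so V_ov = 1.22 − 0.55 = 0.67 V.
k_p = μ_pC_ox · (W/L) = 0.5856 mA/V².
Assume saturation: I_D = ½ k_p V_ov² = 0.5 × 0.5856 × 0.67² = 0.131 mA, giving V_SD = V_DD − I_D R_D = 3.25 − 0.131 × 11.1 = 1.79 V.
V_SD = 1.79 V ≥ V_ov = 0.67 V, confirming saturation.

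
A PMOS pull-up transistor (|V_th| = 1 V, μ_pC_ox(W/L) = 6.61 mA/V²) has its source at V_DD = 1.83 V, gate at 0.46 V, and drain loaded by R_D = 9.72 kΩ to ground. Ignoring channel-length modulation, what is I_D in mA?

I_D = 0.180 mA

V_SG = V_DD − V_G = 1.83 − 0.46 = 1.37 V, so V_ov = 1.37 − 1 = 0.37 V.
Assume saturation: I_D = ½ k_p V_ov² = 0.5 × 6.61 × 0.37² = 0.452 mA, giving V_SD = V_DD − I_D R_D = 1.83 − 0.452 × 9.72 = -2.57 V.
But -2.57 V < V_ov = 0.37 V, so the device is actually in triode.
In triode I_D = k_p[V_ov V_SD − ½ V_SD²] and I_D = (V_DD − V_SD)/R_D. Equating: 32.1 V_SD² − 24.77 V_SD + 1.83 = 0, giving V_SD = 0.0828 V (the root below V_ov).
I_D = (1.83 − 0.0828) / 9.72 = 0.18 mA.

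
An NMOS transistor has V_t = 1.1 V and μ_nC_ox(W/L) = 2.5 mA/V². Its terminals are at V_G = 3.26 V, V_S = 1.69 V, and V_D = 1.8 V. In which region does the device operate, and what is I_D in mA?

Triode; I_D = 0.114 mA

V_GS = V_G − V_S = 3.26 − 1.69 = 1.57 V; V_DS = V_D − V_S = 1.8 − 1.69 = 0.11 V.
V_ov = V_GS − V_t = 1.57 − 1.1 = 0.47 V.
Since V_DS = 0.11 V < V_ov = 0.47 V, the device is in the triode region.
I_D = k_n [V_ov · V_DS − ½ V_DS²] = 2.5 × [0.47 × 0.11 − 0.5 × 0.11²] = 0.114 mA.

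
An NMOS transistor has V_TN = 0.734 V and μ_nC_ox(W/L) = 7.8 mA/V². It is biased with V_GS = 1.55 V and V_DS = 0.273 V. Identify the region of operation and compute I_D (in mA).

V_ov = V_GS − V_TN = 1.55 − 0.734 = 0.816 V.
Since V_DS = 0.273 V < V_ov = 0.816 V, the device is in the triode region.
I_D = k_n [V_ov · V_DS − ½ V_DS²] = 7.8 × [0.816 × 0.273 − 0.5 × 0.273²] = 1.45 mA.

Triode; I_D = 1.45 mA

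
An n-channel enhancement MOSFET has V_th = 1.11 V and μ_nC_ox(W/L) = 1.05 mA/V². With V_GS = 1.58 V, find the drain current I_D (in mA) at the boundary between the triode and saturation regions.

I_D = 0.116 mA

At the boundary V_DS = V_ov = V_GS − V_th = 1.58 − 1.11 = 0.47 V.
I_D = ½ k_n V_ov² = 0.5 × 1.05 × 0.47² = 0.116 mA.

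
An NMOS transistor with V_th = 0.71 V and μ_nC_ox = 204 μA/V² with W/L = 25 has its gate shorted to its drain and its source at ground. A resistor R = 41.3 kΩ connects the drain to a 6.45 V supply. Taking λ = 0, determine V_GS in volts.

With gate tied to drain, V_GS = V_DS ≥ V_GS − V_th, so the device is in saturation.
k_n = μ_nC_ox · (W/L) = 5.1 mA/V².
KCL at the drain: ½ k_n (V_GS − V_th)² = (V_DD − V_GS)/R.
Let x = V_GS − 0.71. Then 105 x² + x − 5.74 = 0, giving x = 0.229 V (positive root), so V_GS = 0.939 V.
I_D = (V_DD − V_GS)/R = (6.45 − 0.939) / 41.3 = 0.133 mA.

V_GS = 0.939 V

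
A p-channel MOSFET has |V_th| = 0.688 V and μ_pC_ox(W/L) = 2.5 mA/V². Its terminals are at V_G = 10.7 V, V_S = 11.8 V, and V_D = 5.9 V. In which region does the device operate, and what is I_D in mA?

V_SG = V_S − V_G = 11.8 − 10.7 = 1.1 V; V_SD = V_S − V_D = 11.8 − 5.9 = 5.9 V.
V_ov = V_SG − |V_th| = 1.1 − 0.688 = 0.412 V.
Since V_SD = 5.9 V ≥ V_ov = 0.412 V, the device is in saturation.
I_D = ½ k_p V_ov² = 0.5 × 2.5 × 0.412² = 0.212 mA.

Saturation; I_D = 0.212 mA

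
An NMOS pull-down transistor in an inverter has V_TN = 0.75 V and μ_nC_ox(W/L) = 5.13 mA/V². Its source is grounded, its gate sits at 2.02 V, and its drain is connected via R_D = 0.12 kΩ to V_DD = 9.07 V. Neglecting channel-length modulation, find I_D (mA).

V_GS = V_G = 2.02 V, so V_ov = 2.02 − 0.75 = 1.27 V.
Assume saturation: I_D = ½ k_n V_ov² = 0.5 × 5.13 × 1.27² = 4.14 mA, giving V_DS = V_DD − I_D R_D = 9.07 − 4.14 × 0.12 = 8.57 V.
V_DS = 8.57 V ≥ V_ov = 1.27 V, confirming saturation.

I_D = 4.14 mA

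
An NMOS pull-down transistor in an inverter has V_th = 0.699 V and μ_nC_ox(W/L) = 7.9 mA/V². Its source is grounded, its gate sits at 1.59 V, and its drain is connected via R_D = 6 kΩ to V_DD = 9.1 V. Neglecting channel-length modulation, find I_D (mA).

I_D = 1.48 mA

V_GS = V_G = 1.59 V, so V_ov = 1.59 − 0.699 = 0.891 V.
Assume saturation: I_D = ½ k_n V_ov² = 0.5 × 7.9 × 0.891² = 3.14 mA, giving V_DS = V_DD − I_D R_D = 9.1 − 3.14 × 6 = -9.71 V.
But -9.71 V < V_ov = 0.891 V, so the device is actually in triode.
In triode I_D = k_n[V_ov V_DS − ½ V_DS²] and I_D = (V_DD − V_DS)/R_D. Equating: 23.7 V_DS² − 43.23 V_DS + 9.1 = 0, giving V_DS = 0.243 V (the root below V_ov).
I_D = (9.1 − 0.243) / 6 = 1.48 mA.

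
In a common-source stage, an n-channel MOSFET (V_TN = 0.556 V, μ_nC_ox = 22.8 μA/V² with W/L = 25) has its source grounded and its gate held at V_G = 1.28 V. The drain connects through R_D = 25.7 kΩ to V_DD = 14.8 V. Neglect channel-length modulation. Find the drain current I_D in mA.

V_GS = V_G = 1.28 V, so V_ov = 1.28 − 0.556 = 0.724 V.
k_n = μ_nC_ox · (W/L) = 0.57 mA/V².
Assume saturation: I_D = ½ k_n V_ov² = 0.5 × 0.57 × 0.724² = 0.149 mA, giving V_DS = V_DD − I_D R_D = 14.8 − 0.149 × 25.7 = 11 V.
V_DS = 11 V ≥ V_ov = 0.724 V, confirming saturation.

I_D = 0.149 mA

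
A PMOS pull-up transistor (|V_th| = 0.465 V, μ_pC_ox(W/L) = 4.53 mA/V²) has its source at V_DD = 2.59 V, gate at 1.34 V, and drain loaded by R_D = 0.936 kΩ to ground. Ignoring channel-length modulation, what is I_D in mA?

V_SG = V_DD − V_G = 2.59 − 1.34 = 1.25 V, so V_ov = 1.25 − 0.465 = 0.785 V.
Assume saturation: I_D = ½ k_p V_ov² = 0.5 × 4.53 × 0.785² = 1.4 mA, giving V_SD = V_DD − I_D R_D = 2.59 − 1.4 × 0.936 = 1.28 V.
V_SD = 1.28 V ≥ V_ov = 0.785 V, confirming saturation.

I_D = 1.40 mA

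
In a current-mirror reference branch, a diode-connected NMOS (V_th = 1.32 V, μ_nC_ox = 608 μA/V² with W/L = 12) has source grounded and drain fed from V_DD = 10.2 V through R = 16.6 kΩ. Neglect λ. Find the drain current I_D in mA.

With gate tied to drain, V_GS = V_DS ≥ V_GS − V_th, so the device is in saturation.
k_n = μ_nC_ox · (W/L) = 7.296 mA/V².
KCL at the drain: ½ k_n (V_GS − V_th)² = (V_DD − V_GS)/R.
Let x = V_GS − 1.32. Then 60.6 x² + x − 8.88 = 0, giving x = 0.375 V (positive root), so V_GS = 1.69 V.
I_D = (V_DD − V_GS)/R = (10.2 − 1.69) / 16.6 = 0.512 mA.

I_D = 0.512 mA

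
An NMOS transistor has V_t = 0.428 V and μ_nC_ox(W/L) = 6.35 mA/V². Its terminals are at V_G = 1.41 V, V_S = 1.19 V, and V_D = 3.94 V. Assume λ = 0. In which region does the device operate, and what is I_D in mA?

Cutoff; I_D = 0 mA

V_GS = V_G − V_S = 1.41 − 1.19 = 0.22 V; V_DS = V_D − V_S = 3.94 − 1.19 = 2.75 V.
V_GS = 0.22 V < V_t = 0.428 V, so the transistor is in cutoff.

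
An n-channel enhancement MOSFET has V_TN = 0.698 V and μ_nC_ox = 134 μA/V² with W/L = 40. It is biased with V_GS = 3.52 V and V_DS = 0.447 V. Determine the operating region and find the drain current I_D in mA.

Triode; I_D = 6.23 mA

k_n = μ_nC_ox · (W/L) = 5.36 mA/V².
V_ov = V_GS − V_TN = 3.52 − 0.698 = 2.82 V.
Since V_DS = 0.447 V < V_ov = 2.82 V, the device is in the triode region.
I_D = k_n [V_ov · V_DS − ½ V_DS²] = 5.36 × [2.82 × 0.447 − 0.5 × 0.447²] = 6.23 mA.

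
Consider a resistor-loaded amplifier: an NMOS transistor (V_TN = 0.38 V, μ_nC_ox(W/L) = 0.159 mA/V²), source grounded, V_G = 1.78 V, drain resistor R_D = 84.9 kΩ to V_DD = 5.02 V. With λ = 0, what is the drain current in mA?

I_D = 0.0558 mA

V_GS = V_G = 1.78 V, so V_ov = 1.78 − 0.38 = 1.4 V.
Assume saturation: I_D = ½ k_n V_ov² = 0.5 × 0.159 × 1.4² = 0.156 mA, giving V_DS = V_DD − I_D R_D = 5.02 − 0.156 × 84.9 = -8.21 V.
But -8.21 V < V_ov = 1.4 V, so the device is actually in triode.
In triode I_D = k_n[V_ov V_DS − ½ V_DS²] and I_D = (V_DD − V_DS)/R_D. Equating: 6.75 V_DS² − 19.9 V_DS + 5.02 = 0, giving V_DS = 0.279 V (the root below V_ov).
I_D = (5.02 − 0.279) / 84.9 = 0.0558 mA.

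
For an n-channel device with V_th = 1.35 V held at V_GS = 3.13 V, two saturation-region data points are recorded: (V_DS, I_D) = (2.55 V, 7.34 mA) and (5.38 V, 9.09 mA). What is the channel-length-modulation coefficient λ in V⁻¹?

With V_GS fixed, I_D ∝ (1 + λ V_DS) in saturation, so I_D2/I_D1 = (1 + λ V_DS2)/(1 + λ V_DS1).
9.09/7.34 = 1.238 = (1 + 5.38 λ)/(1 + 2.55 λ).
Solving: λ (I_D1 V_DS2 − I_D2 V_DS1) = I_D2 − I_D1, so λ = (9.09 − 7.34) / (7.34 × 5.38 − 9.09 × 2.55) = 1.75 / 16.3 = 0.107 V⁻¹.

λ = 0.107 V⁻¹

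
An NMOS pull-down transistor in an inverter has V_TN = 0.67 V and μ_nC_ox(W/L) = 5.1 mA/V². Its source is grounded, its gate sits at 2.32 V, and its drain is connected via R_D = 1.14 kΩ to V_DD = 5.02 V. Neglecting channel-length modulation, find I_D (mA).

V_GS = V_G = 2.32 V, so V_ov = 2.32 − 0.67 = 1.65 V.
Assume saturation: I_D = ½ k_n V_ov² = 0.5 × 5.1 × 1.65² = 6.94 mA, giving V_DS = V_DD − I_D R_D = 5.02 − 6.94 × 1.14 = -2.89 V.
But -2.89 V < V_ov = 1.65 V, so the device is actually in triode.
In triode I_D = k_n[V_ov V_DS − ½ V_DS²] and I_D = (V_DD − V_DS)/R_D. Equating: 2.91 V_DS² − 10.59 V_DS + 5.02 = 0, giving V_DS = 0.56 V (the root below V_ov).
I_D = (5.02 − 0.56) / 1.14 = 3.91 mA.

I_D = 3.91 mA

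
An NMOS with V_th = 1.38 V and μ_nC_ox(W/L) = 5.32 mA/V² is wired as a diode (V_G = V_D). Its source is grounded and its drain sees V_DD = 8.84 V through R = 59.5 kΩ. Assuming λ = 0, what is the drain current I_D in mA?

I_D = 0.122 mA

With gate tied to drain, V_GS = V_DS ≥ V_GS − V_th, so the device is in saturation.
KCL at the drain: ½ k_n (V_GS − V_th)² = (V_DD − V_GS)/R.
Let x = V_GS − 1.38. Then 158 x² + x − 7.46 = 0, giving x = 0.214 V (positive root), so V_GS = 1.59 V.
I_D = (V_DD − V_GS)/R = (8.84 − 1.59) / 59.5 = 0.122 mA.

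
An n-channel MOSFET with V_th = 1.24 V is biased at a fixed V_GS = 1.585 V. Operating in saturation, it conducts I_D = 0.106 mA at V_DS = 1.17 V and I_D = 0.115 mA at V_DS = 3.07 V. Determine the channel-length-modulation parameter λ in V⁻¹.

λ = 0.0472 V⁻¹

With V_GS fixed, I_D ∝ (1 + λ V_DS) in saturation, so I_D2/I_D1 = (1 + λ V_DS2)/(1 + λ V_DS1).
0.115/0.106 = 1.085 = (1 + 3.07 λ)/(1 + 1.17 λ).
Solving: λ (I_D1 V_DS2 − I_D2 V_DS1) = I_D2 − I_D1, so λ = (0.115 − 0.106) / (0.106 × 3.07 − 0.115 × 1.17) = 0.009 / 0.191 = 0.0472 V⁻¹.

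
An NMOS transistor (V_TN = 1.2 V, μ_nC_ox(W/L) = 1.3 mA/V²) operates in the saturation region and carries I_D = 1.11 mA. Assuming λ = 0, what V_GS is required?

V_GS = 2.51 V

In saturation I_D = ½ k_n (V_GS − V_TN)², so V_GS − V_TN = √(2 I_D / k_n) = √(2 × 1.11 / 1.3) = 1.31 V.
V_GS = 1.2 + 1.31 = 2.51 V.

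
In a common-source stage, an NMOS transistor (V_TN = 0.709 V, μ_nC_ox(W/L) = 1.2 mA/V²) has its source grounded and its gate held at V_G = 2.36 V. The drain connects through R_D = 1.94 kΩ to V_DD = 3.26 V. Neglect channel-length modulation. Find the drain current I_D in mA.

V_GS = V_G = 2.36 V, so V_ov = 2.36 − 0.709 = 1.65 V.
Assume saturation: I_D = ½ k_n V_ov² = 0.5 × 1.2 × 1.65² = 1.64 mA, giving V_DS = V_DD − I_D R_D = 3.26 − 1.64 × 1.94 = 0.0872 V.
But 0.0872 V < V_ov = 1.65 V, so the device is actually in triode.
In triode I_D = k_n[V_ov V_DS − ½ V_DS²] and I_D = (V_DD − V_DS)/R_D. Equating: 1.16 V_DS² − 4.844 V_DS + 3.26 = 0, giving V_DS = 0.844 V (the root below V_ov).
I_D = (3.26 − 0.844) / 1.94 = 1.25 mA.

I_D = 1.25 mA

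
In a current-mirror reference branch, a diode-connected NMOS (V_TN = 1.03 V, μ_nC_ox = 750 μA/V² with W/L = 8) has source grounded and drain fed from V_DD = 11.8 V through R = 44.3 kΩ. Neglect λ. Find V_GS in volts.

With gate tied to drain, V_GS = V_DS ≥ V_GS − V_TN, so the device is in saturation.
k_n = μ_nC_ox · (W/L) = 6 mA/V².
KCL at the drain: ½ k_n (V_GS − V_TN)² = (V_DD − V_GS)/R.
Let x = V_GS − 1.03. Then 133 x² + x − 10.77 = 0, giving x = 0.281 V (positive root), so V_GS = 1.31 V.
I_D = (V_DD − V_GS)/R = (11.8 − 1.31) / 44.3 = 0.237 mA.

V_GS = 1.31 V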